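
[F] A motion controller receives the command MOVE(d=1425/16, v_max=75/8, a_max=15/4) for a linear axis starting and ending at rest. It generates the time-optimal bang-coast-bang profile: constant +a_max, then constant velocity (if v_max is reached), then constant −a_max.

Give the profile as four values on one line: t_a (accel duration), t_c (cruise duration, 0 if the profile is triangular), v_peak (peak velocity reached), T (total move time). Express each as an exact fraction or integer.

t_a=5/2 t_c=7 v_peak=75/8 T=12

v_max²/a_max = (75/8)²/(15/4) = 375/16
1425/16 ≥ 375/16 so v_max reached
t_a = (75/8)/(15/4) = 5/2; v_peak = 75/8
d_cruise = 1425/16 − 375/16 = 525/8; t_c = (525/8)/(75/8) = 7
T = 2·5/2 + 7 = 12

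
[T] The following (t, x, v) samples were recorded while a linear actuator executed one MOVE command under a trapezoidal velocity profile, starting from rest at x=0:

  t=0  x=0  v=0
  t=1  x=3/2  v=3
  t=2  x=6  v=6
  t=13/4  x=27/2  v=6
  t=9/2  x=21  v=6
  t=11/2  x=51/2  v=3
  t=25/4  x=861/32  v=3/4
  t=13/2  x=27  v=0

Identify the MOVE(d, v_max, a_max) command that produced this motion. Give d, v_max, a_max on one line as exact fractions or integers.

d=27 v_max=6 a_max=3

final state: t=13/2, x=27, v=0 → d = 27
a_max = (3−0)/(1−0) = 3
max v = 6 over t∈[2,9/2] → v_max = 6
check: 6·(2+5/2) = 27 ✓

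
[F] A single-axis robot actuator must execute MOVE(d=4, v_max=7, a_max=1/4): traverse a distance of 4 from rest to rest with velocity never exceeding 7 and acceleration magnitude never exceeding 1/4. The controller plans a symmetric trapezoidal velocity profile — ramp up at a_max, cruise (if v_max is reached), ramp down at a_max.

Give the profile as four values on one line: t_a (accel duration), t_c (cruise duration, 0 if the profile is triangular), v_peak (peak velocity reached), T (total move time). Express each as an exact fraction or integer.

t_a=4 t_c=0 v_peak=1 T=8

vₘ²/aₘ = 7²/(1/4) = 196
4 < 196 so t_c = 0
v_peak = √(4·1/4) = √1 = 1
t_a = 1/(1/4) = 4; t_c = 0
T = 2·4 = 8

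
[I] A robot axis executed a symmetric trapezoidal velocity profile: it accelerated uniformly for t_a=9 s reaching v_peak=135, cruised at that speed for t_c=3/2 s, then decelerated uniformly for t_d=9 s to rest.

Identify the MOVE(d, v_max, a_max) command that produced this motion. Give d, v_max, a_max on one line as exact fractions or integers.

d=2835/2 v_max=135 a_max=15

a_max = 135/9 = 15
d_a = ½·135·9 = 1215/2; d_c = 135·3/2 = 405/2
d = 2·1215/2 + 405/2 = 2835/2
t_c = 3/2 > 0 ⇒ limit active, v_max = 135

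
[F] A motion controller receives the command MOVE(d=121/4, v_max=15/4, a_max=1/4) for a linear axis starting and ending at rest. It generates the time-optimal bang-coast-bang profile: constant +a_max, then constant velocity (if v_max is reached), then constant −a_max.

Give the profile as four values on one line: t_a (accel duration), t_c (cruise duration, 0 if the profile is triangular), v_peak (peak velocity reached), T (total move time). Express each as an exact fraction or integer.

(v_max)²/a_max = (15/4)²/(1/4) = 225/4
121/4 < 225/4 → triangular
v_peak = √(121/4·1/4) = √(121/16) = 11/4
t_a = (11/4)/(1/4) = 11; t_c = 0
T = 2·11 = 22

t_a=11 t_c=0 v_peak=11/4 T=22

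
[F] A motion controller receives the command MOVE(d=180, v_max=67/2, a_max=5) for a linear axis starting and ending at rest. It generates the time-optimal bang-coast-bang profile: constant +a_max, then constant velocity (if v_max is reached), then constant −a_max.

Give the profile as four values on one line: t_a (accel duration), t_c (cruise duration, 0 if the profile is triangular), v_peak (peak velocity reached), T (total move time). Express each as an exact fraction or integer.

vₘ²/aₘ = (67/2)²/5 = 4489/20
180 < 4489/20 ⇒ no cruise
v_peak = √(180·5) = √900 = 30
t_a = 30/5 = 6; t_c = 0
T = 2·6 = 12

t_a=6 t_c=0 v_peak=30 T=12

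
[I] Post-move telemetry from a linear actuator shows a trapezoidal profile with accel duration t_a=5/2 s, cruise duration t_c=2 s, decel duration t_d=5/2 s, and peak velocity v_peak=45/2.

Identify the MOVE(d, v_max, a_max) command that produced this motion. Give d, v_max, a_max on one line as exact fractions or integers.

a_max = (45/2)/(5/2) = 9
d_a = ½·45/2·5/2 = 225/8; d_c = 45/2·2 = 45
d = 2·225/8 + 45 = 405/4
t_c = 2 > 0 → v_max = v_peak = 45/2

d=405/4 v_max=45/2 a_max=9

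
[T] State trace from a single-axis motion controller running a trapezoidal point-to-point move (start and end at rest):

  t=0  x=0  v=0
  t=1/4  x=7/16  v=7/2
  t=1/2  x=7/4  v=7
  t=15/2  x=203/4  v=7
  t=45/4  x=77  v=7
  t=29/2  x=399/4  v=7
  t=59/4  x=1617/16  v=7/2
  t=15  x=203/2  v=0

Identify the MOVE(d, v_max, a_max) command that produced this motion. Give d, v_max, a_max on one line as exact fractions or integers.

final state: t=15, x=203/2, v=0 → d = 203/2
a_max = (7/2−0)/(1/4−0) = 14
max v = 7 over t∈[1/2,29/2] → v_max = 7
check: 7·(1/2+14) = 203/2 ✓

d=203/2 v_max=7 a_max=14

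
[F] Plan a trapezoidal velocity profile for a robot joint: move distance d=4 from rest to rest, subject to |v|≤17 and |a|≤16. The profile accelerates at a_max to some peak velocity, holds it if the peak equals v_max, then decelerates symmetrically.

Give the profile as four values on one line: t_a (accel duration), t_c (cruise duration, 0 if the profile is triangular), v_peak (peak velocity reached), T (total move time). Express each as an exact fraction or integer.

t_a=1/2 t_c=0 v_peak=8 T=1

v_max²/a_max = 17²/16 = 289/16
4 < 289/16 → triangular
v_peak = √(4·16) = √64 = 8
t_a = 8/16 = 1/2; t_c = 0
T = 2·1/2 = 1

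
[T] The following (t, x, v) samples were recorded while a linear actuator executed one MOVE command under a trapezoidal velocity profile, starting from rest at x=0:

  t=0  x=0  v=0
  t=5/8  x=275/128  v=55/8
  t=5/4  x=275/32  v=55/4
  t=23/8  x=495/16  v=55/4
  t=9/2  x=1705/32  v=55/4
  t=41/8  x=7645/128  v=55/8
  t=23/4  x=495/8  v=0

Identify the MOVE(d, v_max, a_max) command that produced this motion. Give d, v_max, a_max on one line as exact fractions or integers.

d=495/8 v_max=55/4 a_max=11

final state: t=23/4, x=495/8, v=0 → d = 495/8
a_max = (55/8−0)/(5/8−0) = 11
max v = 55/4 over t∈[5/4,9/2] → v_max = 55/4
check: 55/4·(5/4+13/4) = 495/8 ✓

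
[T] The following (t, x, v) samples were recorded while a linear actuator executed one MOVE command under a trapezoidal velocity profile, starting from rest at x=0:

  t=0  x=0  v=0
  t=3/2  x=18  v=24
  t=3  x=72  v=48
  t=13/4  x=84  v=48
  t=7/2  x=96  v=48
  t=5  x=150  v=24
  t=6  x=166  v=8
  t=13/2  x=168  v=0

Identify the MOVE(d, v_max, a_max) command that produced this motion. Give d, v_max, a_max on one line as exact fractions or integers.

d=168 v_max=48 a_max=16

final state: t=13/2, x=168, v=0 → d = 168
a_max = (24−0)/(3/2−0) = 16
max v = 48 over t∈[3,7/2] → v_max = 48
check: 48·(3+1/2) = 168 ✓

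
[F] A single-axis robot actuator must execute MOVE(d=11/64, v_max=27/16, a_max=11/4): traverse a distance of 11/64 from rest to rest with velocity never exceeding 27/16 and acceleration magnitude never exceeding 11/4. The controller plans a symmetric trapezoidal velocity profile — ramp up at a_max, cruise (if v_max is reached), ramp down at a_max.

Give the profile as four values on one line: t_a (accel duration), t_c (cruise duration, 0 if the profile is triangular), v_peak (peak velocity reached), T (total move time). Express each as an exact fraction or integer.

vₘ²/aₘ = (27/16)²/(11/4) = 729/704
11/64 < 729/704 → triangular
v_peak = √(11/64·11/4) = √(121/256) = 11/16
t_a = (11/16)/(11/4) = 1/4; t_c = 0
T = 2·1/4 = 1/2

t_a=1/4 t_c=0 v_peak=11/16 T=1/2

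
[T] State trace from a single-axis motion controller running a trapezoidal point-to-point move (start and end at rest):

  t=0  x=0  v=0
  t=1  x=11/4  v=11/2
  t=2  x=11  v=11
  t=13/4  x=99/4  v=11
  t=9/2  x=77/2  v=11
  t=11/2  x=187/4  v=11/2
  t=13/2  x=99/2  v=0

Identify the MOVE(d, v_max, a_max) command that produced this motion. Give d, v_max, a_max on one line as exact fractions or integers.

final state: t=13/2, x=99/2, v=0 → d = 99/2
a_max = (11/2−0)/(1−0) = 11/2
max v = 11 over t∈[2,9/2] → v_max = 11
check: 11·(2+5/2) = 99/2 ✓

d=99/2 v_max=11 a_max=11/2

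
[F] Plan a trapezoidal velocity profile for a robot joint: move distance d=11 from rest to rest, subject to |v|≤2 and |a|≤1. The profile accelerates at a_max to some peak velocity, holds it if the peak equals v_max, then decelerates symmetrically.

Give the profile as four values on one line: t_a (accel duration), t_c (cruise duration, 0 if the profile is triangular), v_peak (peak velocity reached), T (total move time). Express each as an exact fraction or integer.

t_a=2 t_c=7/2 v_peak=2 T=15/2

vₘ²/aₘ = 2²/1 = 4
11 ≥ 4 ⇒ cruise phase
t_a = 2/1 = 2; v_peak = 2
d_cruise = 11 − 4 = 7; t_c = 7/2
T = 2·2 + 7/2 = 15/2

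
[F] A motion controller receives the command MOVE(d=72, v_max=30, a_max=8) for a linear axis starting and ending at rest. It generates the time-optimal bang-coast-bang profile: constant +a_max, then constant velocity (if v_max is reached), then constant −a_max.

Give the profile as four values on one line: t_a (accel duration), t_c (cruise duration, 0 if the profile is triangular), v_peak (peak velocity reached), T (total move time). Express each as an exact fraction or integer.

v_max²/a_max = 30²/8 = 225/2
72 < 225/2 → triangular
v_peak = √(72·8) = √576 = 24
t_a = 24/8 = 3; t_c = 0
T = 2·3 = 6

t_a=3 t_c=0 v_peak=24 T=6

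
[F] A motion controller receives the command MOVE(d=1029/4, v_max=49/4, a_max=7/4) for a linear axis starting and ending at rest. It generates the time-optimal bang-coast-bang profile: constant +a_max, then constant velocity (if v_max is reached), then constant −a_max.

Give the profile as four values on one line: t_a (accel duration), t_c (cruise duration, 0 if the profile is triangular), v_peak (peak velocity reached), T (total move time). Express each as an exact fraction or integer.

v_max²/a_max = (49/4)²/(7/4) = 343/4
1029/4 ≥ 343/4 ⇒ cruise phase
t_a = (49/4)/(7/4) = 7; v_peak = 49/4
d_cruise = 1029/4 − 343/4 = 343/2; t_c = (343/2)/(49/4) = 14
T = 2·7 + 14 = 28

t_a=7 t_c=14 v_peak=49/4 T=28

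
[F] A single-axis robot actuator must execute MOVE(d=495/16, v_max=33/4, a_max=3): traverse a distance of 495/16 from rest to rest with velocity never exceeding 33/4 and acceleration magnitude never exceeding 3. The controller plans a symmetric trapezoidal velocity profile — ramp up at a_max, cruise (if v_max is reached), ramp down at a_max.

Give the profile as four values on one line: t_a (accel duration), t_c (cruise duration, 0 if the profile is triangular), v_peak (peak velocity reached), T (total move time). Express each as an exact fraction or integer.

v_max²/a_max = (33/4)²/3 = 363/16
495/16 ≥ 363/16 → trapezoidal
t_a = (33/4)/3 = 11/4; v_peak = 33/4
d_cruise = 495/16 − 363/16 = 33/4; t_c = (33/4)/(33/4) = 1
T = 2·11/4 + 1 = 13/2

t_a=11/4 t_c=1 v_peak=33/4 T=13/2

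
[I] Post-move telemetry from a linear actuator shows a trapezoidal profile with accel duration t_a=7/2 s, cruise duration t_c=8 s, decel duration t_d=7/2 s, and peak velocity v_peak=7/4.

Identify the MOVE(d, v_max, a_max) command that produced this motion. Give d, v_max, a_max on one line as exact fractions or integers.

d=161/8 v_max=7/4 a_max=1/2

a_max = (7/4)/(7/2) = 1/2
d_a = ½·7/4·7/2 = 49/16; d_c = 7/4·8 = 14
d = 2·49/16 + 14 = 161/8
t_c = 8 > 0 so v_max = 7/4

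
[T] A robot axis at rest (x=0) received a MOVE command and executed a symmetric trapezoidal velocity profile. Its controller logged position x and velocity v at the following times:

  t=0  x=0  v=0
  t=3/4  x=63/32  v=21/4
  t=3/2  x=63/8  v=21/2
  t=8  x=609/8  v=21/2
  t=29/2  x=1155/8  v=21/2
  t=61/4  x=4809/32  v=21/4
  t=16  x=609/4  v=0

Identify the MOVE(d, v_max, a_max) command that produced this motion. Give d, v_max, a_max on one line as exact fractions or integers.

final state: t=16, x=609/4, v=0 → d = 609/4
a_max = (21/4−0)/(3/4−0) = 7
max v = 21/2 over t∈[3/2,29/2] → v_max = 21/2
check: 21/2·(3/2+13) = 609/4 ✓

d=609/4 v_max=21/2 a_max=7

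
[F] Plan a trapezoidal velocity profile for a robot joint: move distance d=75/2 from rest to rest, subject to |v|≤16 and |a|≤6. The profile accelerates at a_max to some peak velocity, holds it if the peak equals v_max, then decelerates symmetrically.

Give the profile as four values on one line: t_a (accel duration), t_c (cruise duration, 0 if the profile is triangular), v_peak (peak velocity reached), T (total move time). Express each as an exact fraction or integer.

t_a=5/2 t_c=0 v_peak=15 T=5

vₘ²/aₘ = 16²/6 = 128/3
75/2 < 128/3 → triangular
v_peak = √(75/2·6) = √225 = 15
t_a = 15/6 = 5/2; t_c = 0
T = 2·5/2 = 5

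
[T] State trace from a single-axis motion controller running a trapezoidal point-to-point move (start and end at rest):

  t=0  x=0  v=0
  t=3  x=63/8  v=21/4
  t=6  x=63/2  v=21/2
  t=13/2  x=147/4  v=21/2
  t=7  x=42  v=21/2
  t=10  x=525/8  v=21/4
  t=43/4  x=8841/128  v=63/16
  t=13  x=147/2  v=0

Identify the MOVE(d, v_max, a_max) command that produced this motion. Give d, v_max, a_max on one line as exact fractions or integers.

d=147/2 v_max=21/2 a_max=7/4

final state: t=13, x=147/2, v=0 → d = 147/2
a_max = (21/4−0)/(3−0) = 7/4
max v = 21/2 over t∈[6,7] → v_max = 21/2
check: 21/2·(6+1) = 147/2 ✓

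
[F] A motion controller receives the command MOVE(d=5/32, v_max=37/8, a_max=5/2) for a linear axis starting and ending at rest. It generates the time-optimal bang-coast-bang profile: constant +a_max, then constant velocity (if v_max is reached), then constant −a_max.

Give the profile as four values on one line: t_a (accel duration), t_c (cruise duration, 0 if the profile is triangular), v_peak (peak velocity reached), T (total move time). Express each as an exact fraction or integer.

vₘ²/aₘ = (37/8)²/(5/2) = 1369/160
5/32 < 1369/160 ⇒ no cruise
v_peak = √(5/32·5/2) = √(25/64) = 5/8
t_a = (5/8)/(5/2) = 1/4; t_c = 0
T = 2·1/4 = 1/2

t_a=1/4 t_c=0 v_peak=5/8 T=1/2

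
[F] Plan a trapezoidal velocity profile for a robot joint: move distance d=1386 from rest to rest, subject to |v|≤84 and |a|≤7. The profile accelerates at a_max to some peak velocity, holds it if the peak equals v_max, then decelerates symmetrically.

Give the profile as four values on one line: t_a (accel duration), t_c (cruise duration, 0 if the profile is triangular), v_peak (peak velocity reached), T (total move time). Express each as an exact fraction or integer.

t_a=12 t_c=9/2 v_peak=84 T=57/2

vₘ²/aₘ = 84²/7 = 1008
1386 ≥ 1008 → trapezoidal
t_a = 84/7 = 12; v_peak = 84
d_cruise = 1386 − 1008 = 378; t_c = 378/84 = 9/2
T = 2·12 + 9/2 = 57/2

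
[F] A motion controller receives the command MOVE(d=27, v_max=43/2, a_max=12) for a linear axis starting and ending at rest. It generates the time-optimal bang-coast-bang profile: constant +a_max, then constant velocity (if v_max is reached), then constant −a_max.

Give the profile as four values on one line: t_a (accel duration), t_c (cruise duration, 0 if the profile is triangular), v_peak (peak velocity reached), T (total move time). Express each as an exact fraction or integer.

vₘ²/aₘ = (43/2)²/12 = 1849/48
27 < 1849/48 → triangular
v_peak = √(27·12) = √324 = 18
t_a = 18/12 = 3/2; t_c = 0
T = 2·3/2 = 3

t_a=3/2 t_c=0 v_peak=18 T=3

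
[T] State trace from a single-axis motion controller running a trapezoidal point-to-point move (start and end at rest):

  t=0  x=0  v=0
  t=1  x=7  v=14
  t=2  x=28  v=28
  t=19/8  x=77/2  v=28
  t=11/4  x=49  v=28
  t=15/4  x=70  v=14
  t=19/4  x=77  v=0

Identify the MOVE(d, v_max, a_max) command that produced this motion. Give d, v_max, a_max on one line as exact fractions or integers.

final state: t=19/4, x=77, v=0 → d = 77
a_max = (14−0)/(1−0) = 14
max v = 28 over t∈[2,11/4] → v_max = 28
check: 28·(2+3/4) = 77 ✓

d=77 v_max=28 a_max=14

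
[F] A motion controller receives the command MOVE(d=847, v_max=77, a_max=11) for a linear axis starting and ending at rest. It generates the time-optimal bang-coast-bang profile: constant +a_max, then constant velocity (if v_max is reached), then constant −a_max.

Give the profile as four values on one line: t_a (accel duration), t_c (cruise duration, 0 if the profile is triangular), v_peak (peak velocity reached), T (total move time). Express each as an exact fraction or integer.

(v_max)²/a_max = 77²/11 = 539
847 ≥ 539 so v_max reached
t_a = 77/11 = 7; v_peak = 77
d_cruise = 847 − 539 = 308; t_c = 308/77 = 4
T = 2·7 + 4 = 18

t_a=7 t_c=4 v_peak=77 T=18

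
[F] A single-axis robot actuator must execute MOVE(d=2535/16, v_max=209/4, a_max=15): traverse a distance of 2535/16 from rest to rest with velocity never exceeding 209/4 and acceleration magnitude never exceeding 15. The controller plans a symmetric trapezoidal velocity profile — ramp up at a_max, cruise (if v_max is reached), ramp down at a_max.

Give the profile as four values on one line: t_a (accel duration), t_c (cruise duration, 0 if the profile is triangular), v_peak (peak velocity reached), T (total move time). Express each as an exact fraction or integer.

t_a=13/4 t_c=0 v_peak=195/4 T=13/2

v_max²/a_max = (209/4)²/15 = 43681/240
2535/16 < 43681/240 so t_c = 0
v_peak = √(2535/16·15) = √(38025/16) = 195/4
t_a = (195/4)/15 = 13/4; t_c = 0
T = 2·13/4 = 13/2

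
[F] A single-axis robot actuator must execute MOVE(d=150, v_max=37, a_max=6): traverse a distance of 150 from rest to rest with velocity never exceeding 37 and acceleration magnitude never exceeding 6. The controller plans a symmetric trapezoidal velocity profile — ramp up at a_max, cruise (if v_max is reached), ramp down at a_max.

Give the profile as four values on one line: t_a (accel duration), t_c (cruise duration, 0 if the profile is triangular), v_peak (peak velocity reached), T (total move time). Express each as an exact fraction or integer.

(v_max)²/a_max = 37²/6 = 1369/6
150 < 1369/6 so t_c = 0
v_peak = √(150·6) = √900 = 30
t_a = 30/6 = 5; t_c = 0
T = 2·5 = 10

t_a=5 t_c=0 v_peak=30 T=10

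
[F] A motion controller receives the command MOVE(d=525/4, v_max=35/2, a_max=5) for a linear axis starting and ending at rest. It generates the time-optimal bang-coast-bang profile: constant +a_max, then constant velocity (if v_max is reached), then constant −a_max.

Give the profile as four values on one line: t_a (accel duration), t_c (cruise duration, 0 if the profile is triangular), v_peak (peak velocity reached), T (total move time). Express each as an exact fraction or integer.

t_a=7/2 t_c=4 v_peak=35/2 T=11

v_max²/a_max = (35/2)²/5 = 245/4
525/4 ≥ 245/4 so v_max reached
t_a = (35/2)/5 = 7/2; v_peak = 35/2
d_cruise = 525/4 − 245/4 = 70; t_c = 70/(35/2) = 4
T = 2·7/2 + 4 = 11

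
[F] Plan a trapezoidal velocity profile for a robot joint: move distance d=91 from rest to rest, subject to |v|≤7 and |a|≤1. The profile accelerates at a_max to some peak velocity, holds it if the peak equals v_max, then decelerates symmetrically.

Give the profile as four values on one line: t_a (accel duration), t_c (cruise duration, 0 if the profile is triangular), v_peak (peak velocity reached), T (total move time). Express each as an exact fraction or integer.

v_max²/a_max = 7²/1 = 49
91 ≥ 49 → trapezoidal
t_a = 7/1 = 7; v_peak = 7
d_cruise = 91 − 49 = 42; t_c = 42/7 = 6
T = 2·7 + 6 = 20

t_a=7 t_c=6 v_peak=7 T=20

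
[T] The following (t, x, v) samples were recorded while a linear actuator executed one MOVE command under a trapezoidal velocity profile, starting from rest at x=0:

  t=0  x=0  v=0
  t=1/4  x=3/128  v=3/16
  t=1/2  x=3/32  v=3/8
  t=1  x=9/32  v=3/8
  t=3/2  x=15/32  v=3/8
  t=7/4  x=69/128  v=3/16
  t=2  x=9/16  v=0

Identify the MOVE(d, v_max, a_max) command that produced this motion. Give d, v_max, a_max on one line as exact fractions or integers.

d=9/16 v_max=3/8 a_max=3/4

final state: t=2, x=9/16, v=0 → d = 9/16
a_max = (3/16−0)/(1/4−0) = 3/4
max v = 3/8 over t∈[1/2,3/2] → v_max = 3/8
check: 3/8·(1/2+1) = 9/16 ✓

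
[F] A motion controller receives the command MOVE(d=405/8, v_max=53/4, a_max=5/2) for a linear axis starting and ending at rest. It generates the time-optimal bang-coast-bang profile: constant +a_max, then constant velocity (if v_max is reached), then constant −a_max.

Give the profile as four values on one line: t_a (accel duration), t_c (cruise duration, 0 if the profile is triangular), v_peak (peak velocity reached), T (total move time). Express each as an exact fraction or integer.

t_a=9/2 t_c=0 v_peak=45/4 T=9

(v_max)²/a_max = (53/4)²/(5/2) = 2809/40
405/8 < 2809/40 → triangular
v_peak = √(405/8·5/2) = √(2025/16) = 45/4
t_a = (45/4)/(5/2) = 9/2; t_c = 0
T = 2·9/2 = 9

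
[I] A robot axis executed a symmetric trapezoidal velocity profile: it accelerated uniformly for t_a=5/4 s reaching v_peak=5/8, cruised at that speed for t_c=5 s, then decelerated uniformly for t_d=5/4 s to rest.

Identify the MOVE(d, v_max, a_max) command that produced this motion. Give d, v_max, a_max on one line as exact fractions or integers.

a_max = (5/8)/(5/4) = 1/2
d_a = ½·5/8·5/4 = 25/64; d_c = 5/8·5 = 25/8
d = 2·25/64 + 25/8 = 125/32
t_c = 5 > 0 → v_max = v_peak = 5/8

d=125/32 v_max=5/8 a_max=1/2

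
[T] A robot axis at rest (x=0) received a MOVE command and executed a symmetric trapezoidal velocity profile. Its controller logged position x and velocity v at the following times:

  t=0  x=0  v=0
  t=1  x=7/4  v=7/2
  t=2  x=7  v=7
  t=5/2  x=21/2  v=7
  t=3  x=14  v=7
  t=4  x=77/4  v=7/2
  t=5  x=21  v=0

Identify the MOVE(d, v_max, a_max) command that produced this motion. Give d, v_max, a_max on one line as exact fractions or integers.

d=21 v_max=7 a_max=7/2

final state: t=5, x=21, v=0 → d = 21
a_max = (7/2−0)/(1−0) = 7/2
max v = 7 over t∈[2,3] → v_max = 7
check: 7·(2+1) = 21 ✓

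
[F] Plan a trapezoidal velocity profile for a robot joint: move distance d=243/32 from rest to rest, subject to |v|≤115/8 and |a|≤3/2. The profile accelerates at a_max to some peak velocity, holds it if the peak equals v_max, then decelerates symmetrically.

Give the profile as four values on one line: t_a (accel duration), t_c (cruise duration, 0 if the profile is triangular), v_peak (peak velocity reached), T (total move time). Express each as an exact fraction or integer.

v_max²/a_max = (115/8)²/(3/2) = 13225/96
243/32 < 13225/96 → triangular
v_peak = √(243/32·3/2) = √(729/64) = 27/8
t_a = (27/8)/(3/2) = 9/4; t_c = 0
T = 2·9/4 = 9/2

t_a=9/4 t_c=0 v_peak=27/8 T=9/2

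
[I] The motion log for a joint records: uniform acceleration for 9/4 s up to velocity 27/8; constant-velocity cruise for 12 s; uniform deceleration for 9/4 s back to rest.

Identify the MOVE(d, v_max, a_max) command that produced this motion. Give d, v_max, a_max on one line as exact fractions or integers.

a_max = (27/8)/(9/4) = 3/2
d_a = ½·27/8·9/4 = 243/64; d_c = 27/8·12 = 81/2
d = 2·243/64 + 81/2 = 1539/32
t_c = 12 > 0 so v_max = 27/8

d=1539/32 v_max=27/8 a_max=3/2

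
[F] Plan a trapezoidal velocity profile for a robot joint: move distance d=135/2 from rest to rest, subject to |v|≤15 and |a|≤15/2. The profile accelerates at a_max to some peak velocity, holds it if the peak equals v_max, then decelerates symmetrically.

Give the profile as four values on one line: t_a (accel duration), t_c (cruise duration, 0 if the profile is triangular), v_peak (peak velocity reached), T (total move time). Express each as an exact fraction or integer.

t_a=2 t_c=5/2 v_peak=15 T=13/2

(v_max)²/a_max = 15²/(15/2) = 30
135/2 ≥ 30 ⇒ cruise phase
t_a = 15/(15/2) = 2; v_peak = 15
d_cruise = 135/2 − 30 = 75/2; t_c = (75/2)/15 = 5/2
T = 2·2 + 5/2 = 13/2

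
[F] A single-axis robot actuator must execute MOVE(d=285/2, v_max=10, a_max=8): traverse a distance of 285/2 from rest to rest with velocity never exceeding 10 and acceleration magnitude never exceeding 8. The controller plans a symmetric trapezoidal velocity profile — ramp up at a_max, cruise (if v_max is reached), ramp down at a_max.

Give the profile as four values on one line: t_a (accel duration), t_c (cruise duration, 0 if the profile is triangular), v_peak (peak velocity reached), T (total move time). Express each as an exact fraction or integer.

t_a=5/4 t_c=13 v_peak=10 T=31/2

vₘ²/aₘ = 10²/8 = 25/2
285/2 ≥ 25/2 → trapezoidal
t_a = 10/8 = 5/4; v_peak = 10
d_cruise = 285/2 − 25/2 = 130; t_c = 130/10 = 13
T = 2·5/4 + 13 = 31/2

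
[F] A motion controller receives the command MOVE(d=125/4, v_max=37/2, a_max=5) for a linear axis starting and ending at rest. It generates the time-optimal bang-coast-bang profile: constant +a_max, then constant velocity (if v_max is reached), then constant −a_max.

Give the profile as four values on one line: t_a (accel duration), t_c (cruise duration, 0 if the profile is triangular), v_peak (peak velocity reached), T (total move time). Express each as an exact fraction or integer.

v_max²/a_max = (37/2)²/5 = 1369/20
125/4 < 1369/20 ⇒ no cruise
v_peak = √(125/4·5) = √(625/4) = 25/2
t_a = (25/2)/5 = 5/2; t_c = 0
T = 2·5/2 = 5

t_a=5/2 t_c=0 v_peak=25/2 T=5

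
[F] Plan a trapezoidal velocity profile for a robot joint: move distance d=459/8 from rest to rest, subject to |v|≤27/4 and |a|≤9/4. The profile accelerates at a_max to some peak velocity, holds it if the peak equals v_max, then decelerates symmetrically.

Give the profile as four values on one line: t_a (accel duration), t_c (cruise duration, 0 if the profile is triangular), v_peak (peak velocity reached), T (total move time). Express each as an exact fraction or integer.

t_a=3 t_c=11/2 v_peak=27/4 T=23/2

vₘ²/aₘ = (27/4)²/(9/4) = 81/4
459/8 ≥ 81/4 ⇒ cruise phase
t_a = (27/4)/(9/4) = 3; v_peak = 27/4
d_cruise = 459/8 − 81/4 = 297/8; t_c = (297/8)/(27/4) = 11/2
T = 2·3 + 11/2 = 23/2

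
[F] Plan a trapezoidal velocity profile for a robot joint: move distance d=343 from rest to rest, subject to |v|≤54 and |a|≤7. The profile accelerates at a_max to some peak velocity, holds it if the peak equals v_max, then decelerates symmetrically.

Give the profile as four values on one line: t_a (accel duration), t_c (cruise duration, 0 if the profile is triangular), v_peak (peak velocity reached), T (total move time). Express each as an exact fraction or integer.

v_max²/a_max = 54²/7 = 2916/7
343 < 2916/7 → triangular
v_peak = √(343·7) = √2401 = 49
t_a = 49/7 = 7; t_c = 0
T = 2·7 = 14

t_a=7 t_c=0 v_peak=49 T=14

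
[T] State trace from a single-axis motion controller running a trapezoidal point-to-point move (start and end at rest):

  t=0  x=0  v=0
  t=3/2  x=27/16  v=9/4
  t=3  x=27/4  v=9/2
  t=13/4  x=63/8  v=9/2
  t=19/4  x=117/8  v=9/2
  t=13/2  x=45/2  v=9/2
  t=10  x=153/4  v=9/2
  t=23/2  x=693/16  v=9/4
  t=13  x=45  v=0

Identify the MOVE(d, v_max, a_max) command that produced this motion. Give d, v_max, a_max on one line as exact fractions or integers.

d=45 v_max=9/2 a_max=3/2

final state: t=13, x=45, v=0 → d = 45
a_max = (9/4−0)/(3/2−0) = 3/2
max v = 9/2 over t∈[3,10] → v_max = 9/2
check: 9/2·(3+7) = 45 ✓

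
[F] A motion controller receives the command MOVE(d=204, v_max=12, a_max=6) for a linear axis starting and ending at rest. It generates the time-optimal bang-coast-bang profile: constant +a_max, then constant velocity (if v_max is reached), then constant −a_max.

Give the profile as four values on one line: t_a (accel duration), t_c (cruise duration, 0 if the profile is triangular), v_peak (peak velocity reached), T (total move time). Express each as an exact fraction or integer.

vₘ²/aₘ = 12²/6 = 24
204 ≥ 24 ⇒ cruise phase
t_a = 12/6 = 2; v_peak = 12
d_cruise = 204 − 24 = 180; t_c = 180/12 = 15
T = 2·2 + 15 = 19

t_a=2 t_c=15 v_peak=12 T=19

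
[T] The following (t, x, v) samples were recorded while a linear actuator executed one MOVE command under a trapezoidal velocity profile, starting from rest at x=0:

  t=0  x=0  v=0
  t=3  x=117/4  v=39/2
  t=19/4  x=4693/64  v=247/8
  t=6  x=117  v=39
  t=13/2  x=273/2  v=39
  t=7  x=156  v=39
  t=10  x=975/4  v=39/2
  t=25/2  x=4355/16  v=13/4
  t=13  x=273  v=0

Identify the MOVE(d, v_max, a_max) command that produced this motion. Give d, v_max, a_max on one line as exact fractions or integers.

final state: t=13, x=273, v=0 → d = 273
a_max = (39/2−0)/(3−0) = 13/2
max v = 39 over t∈[6,7] → v_max = 39
check: 39·(6+1) = 273 ✓

d=273 v_max=39 a_max=13/2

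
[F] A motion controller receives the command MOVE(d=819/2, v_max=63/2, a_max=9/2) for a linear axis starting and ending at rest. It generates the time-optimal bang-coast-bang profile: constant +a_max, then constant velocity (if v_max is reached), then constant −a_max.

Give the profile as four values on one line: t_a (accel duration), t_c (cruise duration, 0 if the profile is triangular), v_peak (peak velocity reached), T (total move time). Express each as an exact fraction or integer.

t_a=7 t_c=6 v_peak=63/2 T=20

vₘ²/aₘ = (63/2)²/(9/2) = 441/2
819/2 ≥ 441/2 so v_max reached
t_a = (63/2)/(9/2) = 7; v_peak = 63/2
d_cruise = 819/2 − 441/2 = 189; t_c = 189/(63/2) = 6
T = 2·7 + 6 = 20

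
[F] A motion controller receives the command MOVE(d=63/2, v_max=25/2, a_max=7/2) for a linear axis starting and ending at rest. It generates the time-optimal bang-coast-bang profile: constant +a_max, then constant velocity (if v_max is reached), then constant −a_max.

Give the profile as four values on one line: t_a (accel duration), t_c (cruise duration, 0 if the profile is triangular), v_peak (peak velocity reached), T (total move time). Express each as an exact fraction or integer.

(v_max)²/a_max = (25/2)²/(7/2) = 625/14
63/2 < 625/14 → triangular
v_peak = √(63/2·7/2) = √(441/4) = 21/2
t_a = (21/2)/(7/2) = 3; t_c = 0
T = 2·3 = 6

t_a=3 t_c=0 v_peak=21/2 T=6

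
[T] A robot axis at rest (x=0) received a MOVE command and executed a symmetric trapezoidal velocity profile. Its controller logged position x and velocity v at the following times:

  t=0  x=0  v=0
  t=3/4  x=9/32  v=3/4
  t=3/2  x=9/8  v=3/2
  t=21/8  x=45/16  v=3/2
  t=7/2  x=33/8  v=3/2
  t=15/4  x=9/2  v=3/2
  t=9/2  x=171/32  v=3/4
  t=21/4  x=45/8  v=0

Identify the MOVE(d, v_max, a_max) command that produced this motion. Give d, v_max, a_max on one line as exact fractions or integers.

final state: t=21/4, x=45/8, v=0 → d = 45/8
a_max = (3/4−0)/(3/4−0) = 1
max v = 3/2 over t∈[3/2,15/4] → v_max = 3/2
check: 3/2·(3/2+9/4) = 45/8 ✓

d=45/8 v_max=3/2 a_max=1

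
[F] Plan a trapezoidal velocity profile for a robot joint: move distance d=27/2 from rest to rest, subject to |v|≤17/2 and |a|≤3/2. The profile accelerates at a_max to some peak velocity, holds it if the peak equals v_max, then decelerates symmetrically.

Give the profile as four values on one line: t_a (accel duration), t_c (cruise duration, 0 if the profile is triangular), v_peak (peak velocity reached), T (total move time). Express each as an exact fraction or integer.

v_max²/a_max = (17/2)²/(3/2) = 289/6
27/2 < 289/6 → triangular
v_peak = √(27/2·3/2) = √(81/4) = 9/2
t_a = (9/2)/(3/2) = 3; t_c = 0
T = 2·3 = 6

t_a=3 t_c=0 v_peak=9/2 T=6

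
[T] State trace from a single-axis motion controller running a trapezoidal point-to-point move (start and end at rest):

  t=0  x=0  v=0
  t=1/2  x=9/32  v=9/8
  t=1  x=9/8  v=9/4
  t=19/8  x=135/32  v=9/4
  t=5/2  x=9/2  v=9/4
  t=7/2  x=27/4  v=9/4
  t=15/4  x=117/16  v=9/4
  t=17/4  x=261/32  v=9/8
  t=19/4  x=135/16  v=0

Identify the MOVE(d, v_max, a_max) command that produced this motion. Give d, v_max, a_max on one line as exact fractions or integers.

d=135/16 v_max=9/4 a_max=9/4

final state: t=19/4, x=135/16, v=0 → d = 135/16
a_max = (9/8−0)/(1/2−0) = 9/4
max v = 9/4 over t∈[1,15/4] → v_max = 9/4
check: 9/4·(1+11/4) = 135/16 ✓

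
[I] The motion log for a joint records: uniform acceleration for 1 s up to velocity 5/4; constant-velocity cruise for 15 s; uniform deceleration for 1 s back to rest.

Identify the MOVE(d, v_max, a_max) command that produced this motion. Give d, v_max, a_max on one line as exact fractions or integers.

a_max = (5/4)/1 = 5/4
d_a = ½·5/4·1 = 5/8; d_c = 5/4·15 = 75/4
d = 2·5/8 + 75/4 = 20
t_c = 15 > 0 so v_max = 5/4

d=20 v_max=5/4 a_max=5/4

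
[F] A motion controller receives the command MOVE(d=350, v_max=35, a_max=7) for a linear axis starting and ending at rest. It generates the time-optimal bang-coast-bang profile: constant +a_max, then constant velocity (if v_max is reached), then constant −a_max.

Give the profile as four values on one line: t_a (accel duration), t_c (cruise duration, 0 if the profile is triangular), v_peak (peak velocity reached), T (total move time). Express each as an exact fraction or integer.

t_a=5 t_c=5 v_peak=35 T=15

vₘ²/aₘ = 35²/7 = 175
350 ≥ 175 so v_max reached
t_a = 35/7 = 5; v_peak = 35
d_cruise = 350 − 175 = 175; t_c = 175/35 = 5
T = 2·5 + 5 = 15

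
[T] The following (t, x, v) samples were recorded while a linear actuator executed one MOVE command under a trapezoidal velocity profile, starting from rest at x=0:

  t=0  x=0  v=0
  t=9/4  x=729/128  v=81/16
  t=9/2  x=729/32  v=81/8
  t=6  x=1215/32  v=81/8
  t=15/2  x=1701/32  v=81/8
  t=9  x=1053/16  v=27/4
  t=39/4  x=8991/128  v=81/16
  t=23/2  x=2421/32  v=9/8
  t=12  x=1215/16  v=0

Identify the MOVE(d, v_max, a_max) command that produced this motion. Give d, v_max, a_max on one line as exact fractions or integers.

final state: t=12, x=1215/16, v=0 → d = 1215/16
a_max = (81/16−0)/(9/4−0) = 9/4
max v = 81/8 over t∈[9/2,15/2] → v_max = 81/8
check: 81/8·(9/2+3) = 1215/16 ✓

d=1215/16 v_max=81/8 a_max=9/4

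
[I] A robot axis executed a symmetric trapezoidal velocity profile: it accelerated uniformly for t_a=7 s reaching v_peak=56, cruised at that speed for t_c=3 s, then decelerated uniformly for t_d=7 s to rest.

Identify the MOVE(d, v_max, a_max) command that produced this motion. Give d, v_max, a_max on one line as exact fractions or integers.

a_max = 56/7 = 8
d_a = ½·56·7 = 196; d_c = 56·3 = 168
d = 2·196 + 168 = 560
t_c = 3 > 0 → v_max = v_peak = 56

d=560 v_max=56 a_max=8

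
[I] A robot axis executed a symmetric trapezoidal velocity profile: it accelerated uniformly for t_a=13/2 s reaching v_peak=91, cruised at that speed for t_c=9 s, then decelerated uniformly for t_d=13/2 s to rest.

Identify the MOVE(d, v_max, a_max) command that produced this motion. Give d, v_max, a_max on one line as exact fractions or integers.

a_max = 91/(13/2) = 14
d_a = ½·91·13/2 = 1183/4; d_c = 91·9 = 819
d = 2·1183/4 + 819 = 2821/2
t_c = 9 > 0 ⇒ limit active, v_max = 91

d=2821/2 v_max=91 a_max=14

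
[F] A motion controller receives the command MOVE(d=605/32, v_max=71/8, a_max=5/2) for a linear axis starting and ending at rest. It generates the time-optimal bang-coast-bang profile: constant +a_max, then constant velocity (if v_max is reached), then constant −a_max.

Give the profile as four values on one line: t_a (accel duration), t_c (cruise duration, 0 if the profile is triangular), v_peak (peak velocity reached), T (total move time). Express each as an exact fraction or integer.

t_a=11/4 t_c=0 v_peak=55/8 T=11/2

(v_max)²/a_max = (71/8)²/(5/2) = 5041/160
605/32 < 5041/160 ⇒ no cruise
v_peak = √(605/32·5/2) = √(3025/64) = 55/8
t_a = (55/8)/(5/2) = 11/4; t_c = 0
T = 2·11/4 = 11/2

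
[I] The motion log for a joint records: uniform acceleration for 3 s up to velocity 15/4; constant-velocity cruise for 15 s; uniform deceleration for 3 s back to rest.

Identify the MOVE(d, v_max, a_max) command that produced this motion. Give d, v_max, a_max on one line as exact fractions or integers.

d=135/2 v_max=15/4 a_max=5/4

a_max = (15/4)/3 = 5/4
d_a = ½·15/4·3 = 45/8; d_c = 15/4·15 = 225/4
d = 2·45/8 + 225/4 = 135/2
t_c = 15 > 0 so v_max = 15/4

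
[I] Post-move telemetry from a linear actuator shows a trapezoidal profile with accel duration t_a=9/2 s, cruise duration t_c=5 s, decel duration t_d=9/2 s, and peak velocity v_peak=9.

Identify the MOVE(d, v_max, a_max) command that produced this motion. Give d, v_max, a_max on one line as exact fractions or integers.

d=171/2 v_max=9 a_max=2

a_max = 9/(9/2) = 2
d_a = ½·9·9/2 = 81/4; d_c = 9·5 = 45
d = 2·81/4 + 45 = 171/2
t_c = 5 > 0 ⇒ limit active, v_max = 9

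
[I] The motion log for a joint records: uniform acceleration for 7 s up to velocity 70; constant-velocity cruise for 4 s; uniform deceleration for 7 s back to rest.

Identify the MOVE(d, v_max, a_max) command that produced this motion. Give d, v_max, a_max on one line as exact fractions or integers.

d=770 v_max=70 a_max=10

a_max = 70/7 = 10
d_a = ½·70·7 = 245; d_c = 70·4 = 280
d = 2·245 + 280 = 770
t_c = 4 > 0 ⇒ limit active, v_max = 70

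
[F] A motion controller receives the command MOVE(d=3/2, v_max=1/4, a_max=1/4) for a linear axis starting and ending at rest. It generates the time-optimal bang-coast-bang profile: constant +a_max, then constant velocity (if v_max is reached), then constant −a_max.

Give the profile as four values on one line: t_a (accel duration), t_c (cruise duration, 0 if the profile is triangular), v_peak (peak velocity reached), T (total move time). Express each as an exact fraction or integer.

v_max²/a_max = (1/4)²/(1/4) = 1/4
3/2 ≥ 1/4 → trapezoidal
t_a = (1/4)/(1/4) = 1; v_peak = 1/4
d_cruise = 3/2 − 1/4 = 5/4; t_c = (5/4)/(1/4) = 5
T = 2·1 + 5 = 7

t_a=1 t_c=5 v_peak=1/4 T=7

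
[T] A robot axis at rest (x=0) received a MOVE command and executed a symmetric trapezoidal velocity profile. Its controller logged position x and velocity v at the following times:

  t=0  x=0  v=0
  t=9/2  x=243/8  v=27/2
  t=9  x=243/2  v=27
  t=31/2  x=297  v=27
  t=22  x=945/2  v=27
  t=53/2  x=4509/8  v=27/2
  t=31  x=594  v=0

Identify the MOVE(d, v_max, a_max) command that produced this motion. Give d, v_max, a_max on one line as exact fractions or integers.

final state: t=31, x=594, v=0 → d = 594
a_max = (27/2−0)/(9/2−0) = 3
max v = 27 over t∈[9,22] → v_max = 27
check: 27·(9+13) = 594 ✓

d=594 v_max=27 a_max=3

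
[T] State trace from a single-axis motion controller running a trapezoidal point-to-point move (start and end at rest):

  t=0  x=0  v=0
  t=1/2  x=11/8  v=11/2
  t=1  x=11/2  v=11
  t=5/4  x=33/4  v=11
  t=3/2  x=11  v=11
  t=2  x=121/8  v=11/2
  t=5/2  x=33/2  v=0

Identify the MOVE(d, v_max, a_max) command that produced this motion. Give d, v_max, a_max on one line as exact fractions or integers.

final state: t=5/2, x=33/2, v=0 → d = 33/2
a_max = (11/2−0)/(1/2−0) = 11
max v = 11 over t∈[1,3/2] → v_max = 11
check: 11·(1+1/2) = 33/2 ✓

d=33/2 v_max=11 a_max=11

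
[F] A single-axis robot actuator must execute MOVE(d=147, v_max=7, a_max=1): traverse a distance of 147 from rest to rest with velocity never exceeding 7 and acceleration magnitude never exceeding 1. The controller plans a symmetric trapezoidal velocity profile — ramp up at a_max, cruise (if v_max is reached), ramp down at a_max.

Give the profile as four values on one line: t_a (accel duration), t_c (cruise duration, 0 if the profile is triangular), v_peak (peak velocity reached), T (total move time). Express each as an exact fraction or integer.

v_max²/a_max = 7²/1 = 49
147 ≥ 49 ⇒ cruise phase
t_a = 7/1 = 7; v_peak = 7
d_cruise = 147 − 49 = 98; t_c = 98/7 = 14
T = 2·7 + 14 = 28

t_a=7 t_c=14 v_peak=7 T=28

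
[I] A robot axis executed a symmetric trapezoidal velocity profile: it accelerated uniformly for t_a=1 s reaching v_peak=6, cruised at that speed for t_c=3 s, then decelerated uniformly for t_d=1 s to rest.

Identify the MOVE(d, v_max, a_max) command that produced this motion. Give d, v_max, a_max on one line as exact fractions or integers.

d=24 v_max=6 a_max=6

a_max = 6/1 = 6
d_a = ½·6·1 = 3; d_c = 6·3 = 18
d = 2·3 + 18 = 24
t_c = 3 > 0 so v_max = 6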